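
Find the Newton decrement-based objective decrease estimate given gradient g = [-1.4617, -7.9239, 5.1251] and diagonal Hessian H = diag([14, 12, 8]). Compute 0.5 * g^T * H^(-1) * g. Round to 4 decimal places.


Step 1: H is diagonal, so H^(-1) * g = [-0.1044, -0.6603, 0.6406].
Step 2: g^T H^(-1) g = sum_i g_i^2 / H_ii
  = (-1.4617)^2/14 + (-7.9239)^2/12 + (5.1251)^2/8
  = 0.1526 + 5.2323 + 3.2833 = 8.6683
Step 3: Objective decrease = 0.5 * g^T H^(-1) g = 4.3341


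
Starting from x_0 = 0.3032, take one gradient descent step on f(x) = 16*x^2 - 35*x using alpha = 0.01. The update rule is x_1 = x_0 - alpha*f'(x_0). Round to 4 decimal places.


We compute the gradient at x_0 and apply the update.
f'(x) = 32*x - 35
f'(0.3032) = 32*0.3032 - 35 = -25.2976
x_1 = 0.3032 - 0.01*-25.2976 = 0.5562


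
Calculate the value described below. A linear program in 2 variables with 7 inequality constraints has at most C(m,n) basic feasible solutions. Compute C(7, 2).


Each vertex corresponds to some choice of n active constraints out of m, so the number of vertices is at most C(m, n) = m! / (n!(m-n)!).
m = 7, n = 2
Numerator: 7 * 6
Denominator: 2! = 2
C(7, 2) = 21


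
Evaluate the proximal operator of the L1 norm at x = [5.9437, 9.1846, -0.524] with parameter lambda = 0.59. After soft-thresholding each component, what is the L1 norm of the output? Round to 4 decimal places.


Soft-thresholding with lambda = 0.59:
prox(5.9437) = sign(5.9437)*max(|5.9437| - 0.59, 0) = 5.3537
prox(9.1846) = sign(9.1846)*max(|9.1846| - 0.59, 0) = 8.5946
prox(-0.524) = sign(-0.524)*max(|-0.524| - 0.59, 0) = 0.0
prox(x) = [5.3537, 8.5946, 0.0]
||prox(x)||_1 = 5.3537 + 8.5946 + 0.0 = 13.9483


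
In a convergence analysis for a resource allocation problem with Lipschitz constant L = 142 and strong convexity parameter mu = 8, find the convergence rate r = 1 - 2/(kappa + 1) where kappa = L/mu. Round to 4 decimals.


Step 1: Compute the condition number.
kappa = L/mu = 142/8 = 17.75
Step 2: Compute the convergence rate.
r = 1 - 2/(kappa + 1) = 1 - 2*mu/(L + mu) = (L - mu)/(L + mu) = 134/150 = 0.8933


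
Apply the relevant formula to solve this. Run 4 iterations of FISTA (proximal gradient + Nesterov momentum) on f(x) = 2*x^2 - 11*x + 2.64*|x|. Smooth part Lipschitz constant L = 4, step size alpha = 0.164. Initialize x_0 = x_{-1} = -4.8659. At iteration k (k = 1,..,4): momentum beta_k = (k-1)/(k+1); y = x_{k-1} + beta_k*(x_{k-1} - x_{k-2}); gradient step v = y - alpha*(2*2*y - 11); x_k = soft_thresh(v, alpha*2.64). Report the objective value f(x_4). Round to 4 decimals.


FISTA on f(x) = 2*x^2 - 11*x + 2.64*|x|
L = 4, alpha = 0.164
Iteration 1: beta = 0.0, y = -4.8659 + 0.0*(-4.8659 + 4.8659) = -4.8659
  grad(y) = -30.4636, v = y - alpha*grad = 0.1301
  prox(v) = soft_thresh(0.1301, 0.433) = 0.0
Iteration 2: beta = 0.3333, y = 0.0 + 0.3333*(0.0 + 4.8659) = 1.622
  grad(y) = -4.5121, v = y - alpha*grad = 2.362
  prox(v) = soft_thresh(2.362, 0.433) = 1.929
Iteration 3: beta = 0.5, y = 1.929 + 0.5*(1.929 - 0.0) = 2.8935
  grad(y) = 0.574, v = y - alpha*grad = 2.7994
  prox(v) = soft_thresh(2.7994, 0.433) = 2.3664
Iteration 4: beta = 0.6, y = 2.3664 + 0.6*(2.3664 - 1.929) = 2.6288
  grad(y) = -0.4846, v = y - alpha*grad = 2.7083
  prox(v) = soft_thresh(2.7083, 0.433) = 2.2754
f(x_4) = 2*2.2754^2 - 11*2.2754 + 2.64*|2.2754| = -8.6675


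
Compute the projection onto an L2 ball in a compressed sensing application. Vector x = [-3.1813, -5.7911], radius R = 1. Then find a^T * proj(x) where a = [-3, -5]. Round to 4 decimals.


Step 1: Compute ||x|| (intermediates to 6 decimals).
||x|| = sqrt((-3.1813)^2 + (-5.7911)^2) = 6.607383
Step 2: Project.
Since ||x|| > R, scale = R/||x|| = 1/6.607383 = 0.151346, proj(x) = scale * x
proj(x) = [-0.481477, -0.87646]
Step 3: Dot product.
a^T * proj(x) = -3*(-0.481477) - 5*(-0.87646) = 5.8267


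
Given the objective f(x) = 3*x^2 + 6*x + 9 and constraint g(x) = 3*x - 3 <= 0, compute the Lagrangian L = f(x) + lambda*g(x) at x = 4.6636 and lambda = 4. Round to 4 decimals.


Step 1: Evaluate f(x).
f(4.6636) = 3*4.6636^2 + 6*4.6636 + 9 = 102.2291
Step 2: Evaluate g(x).
g(4.6636) = 3*4.6636 - 3 = 10.9908
Step 3: Compute Lagrangian.
L = 102.2291 + 4*10.9908 = 146.1923


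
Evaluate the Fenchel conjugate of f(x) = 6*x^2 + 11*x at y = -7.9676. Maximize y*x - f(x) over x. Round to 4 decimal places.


f*(y) = sup_x {y*x - a*x^2 - b*x} = sup_x {(y-b)*x - a*x^2}
FOC: (y - b) - 2a*x = 0 => x* = (y - b)/(2a)
x* = (-7.9676 - 11)/(2*6) = -1.5806
f*(-7.9676) = (y-b)^2/(4a) = (-7.9676 - 11)^2/(4*6)
= 359.7698/24 = 14.9904


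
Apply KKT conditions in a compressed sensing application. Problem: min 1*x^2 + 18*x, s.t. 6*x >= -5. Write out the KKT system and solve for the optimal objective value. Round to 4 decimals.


Step 1: Try lambda = 0 (constraint inactive).
x_unc = -18/(2*1) = -9.0
Check: 6*-9.0 = -54.0 < -5 -- violated!
Step 2: Constraint must be active: 6*x = -5
x* = -5/6 = -0.8333 (rounded; the exact value -5/6 is used below)
lambda = (2*1*(-5/6) + 18)/6 = 2.7222
Step 3: Compute optimal value.
f(x*) = 1*(-5/6)^2 + 18*(-5/6) = -14.3056


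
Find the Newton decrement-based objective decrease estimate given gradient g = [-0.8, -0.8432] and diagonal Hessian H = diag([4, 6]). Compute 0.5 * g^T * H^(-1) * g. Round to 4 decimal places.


Step 1: H is diagonal, so H^(-1) * g = [-0.2, -0.1405].
Step 2: g^T H^(-1) g = sum_i g_i^2 / H_ii
  = (-0.8)^2/4 + (-0.8432)^2/6
  = 0.16 + 0.1185 = 0.2785
Step 3: Objective decrease = 0.5 * g^T H^(-1) g = 0.1392


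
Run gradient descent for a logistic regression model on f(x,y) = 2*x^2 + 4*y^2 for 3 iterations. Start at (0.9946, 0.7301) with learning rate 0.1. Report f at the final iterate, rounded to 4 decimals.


Gradient descent on f(x,y) = 2*x^2 + 4*y^2.
Starting point: (0.9946, 0.7301), alpha = 0.1
Step 1: grad_x = 2*2*0.9946 = 3.9784, grad_y = 2*4*0.7301 = 5.8408
  x_1 = 0.9946 - 0.1*3.9784 = 0.5968
  y_1 = 0.7301 - 0.1*5.8408 = 0.146
Step 2: grad_x = 2*2*0.5968 = 2.387, grad_y = 2*4*0.146 = 1.1682
  x_2 = 0.5968 - 0.1*2.387 = 0.3581
  y_2 = 0.146 - 0.1*1.1682 = 0.0292
Step 3: grad_x = 2*2*0.3581 = 1.4322, grad_y = 2*4*0.0292 = 0.2336
  x_3 = 0.3581 - 0.1*1.4322 = 0.2148
  y_3 = 0.0292 - 0.1*0.2336 = 0.0058
f(0.2148, 0.0058) = 2*0.2148^2 + 4*0.0058^2 = 0.0924


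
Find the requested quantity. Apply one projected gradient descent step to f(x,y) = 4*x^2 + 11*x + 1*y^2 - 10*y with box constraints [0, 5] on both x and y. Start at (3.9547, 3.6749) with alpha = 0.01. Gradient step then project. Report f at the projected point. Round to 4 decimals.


Step 1: Compute gradient at (3.9547, 3.6749).
grad_x = 2*4*3.9547 + 11 = 42.6376
grad_y = 2*1*3.6749 - 10 = -2.6502
Step 2: Gradient step.
x_raw = 3.9547 - 0.01*42.6376 = 3.5283
y_raw = 3.6749 - 0.01*-2.6502 = 3.7014
Step 3: Project onto [0, 5].
x_proj = clip(3.5283) = 3.5283
y_proj = clip(3.7014) = 3.7014
Step 4: Evaluate f.
f(3.5283, 3.7014) = 65.2942


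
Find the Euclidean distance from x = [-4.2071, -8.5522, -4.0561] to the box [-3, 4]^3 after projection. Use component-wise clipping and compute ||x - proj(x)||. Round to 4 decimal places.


Project each component onto [-3, 4].
clip(-4.2071) = -3.0, clip(-8.5522) = -3.0, clip(-4.0561) = -3.0
Projection = [-3.0, -3.0, -3.0]
Squared diffs: [1.4571, 30.8269, 1.1153]
Distance = sqrt(33.3993) = 5.7792


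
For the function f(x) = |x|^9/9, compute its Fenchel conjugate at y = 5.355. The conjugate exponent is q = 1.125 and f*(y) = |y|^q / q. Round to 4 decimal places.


The conjugate exponent q satisfies 1/p + 1/q = 1.
p = 9, so q = 9/(9 - 1) = 1.125
|y|^q = 5.355^1.125 = 6.6047
f*(5.355) = 6.6047 / 1.125 = 5.8709


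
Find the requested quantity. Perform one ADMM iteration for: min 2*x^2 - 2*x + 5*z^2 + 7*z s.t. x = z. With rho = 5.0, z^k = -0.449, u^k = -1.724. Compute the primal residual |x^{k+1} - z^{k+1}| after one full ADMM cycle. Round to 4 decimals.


ADMM iteration with rho = 5.0, z^k = -0.449, u^k = -1.724
Step 1: x-update.
Minimize 2*x^2 - 2*x + (5.0/2)*(x + 0.449 - 1.724)^2
FOC: (2*2 + 5.0)*x = 2 + 5.0*(-0.449 + 1.724)
x^{k+1} = 0.9306
Step 2: z-update.
Minimize 5*z^2 + 7*z + (5.0/2)*(0.9306 - z - 1.724)^2
FOC: (2*5 + 5.0)*z = -7 + 5.0*(0.9306 - 1.724)
z^{k+1} = -0.7311
Step 3: u-update.
u^{k+1} = -1.724 + 0.9306 + 0.7311 = -0.0623
Step 4: Primal residual = |0.9306 + 0.7311| = 1.6617


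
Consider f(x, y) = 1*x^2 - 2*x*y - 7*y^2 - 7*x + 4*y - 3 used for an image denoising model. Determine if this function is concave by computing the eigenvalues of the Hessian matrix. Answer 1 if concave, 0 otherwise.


The Hessian of f(x,y) = 1*x^2 - 2*x*y - 7*y^2 - 7*x + 4*y - 3 is:
H = [[2, -2], [-2, -14]]
Trace = 2 - 14 = -12
Determinant = 2*-14 - (-2)^2 = -32
Discriminant = (-12)^2 - 4*-32 = 272.0
Eigenvalues: lambda_1 = -14.2462, lambda_2 = 2.2462
The function is not concave.

0


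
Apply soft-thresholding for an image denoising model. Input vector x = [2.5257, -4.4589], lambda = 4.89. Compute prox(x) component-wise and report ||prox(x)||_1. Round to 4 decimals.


Soft-thresholding with lambda = 4.89:
prox(2.5257) = sign(2.5257)*max(|2.5257| - 4.89, 0) = 0.0
prox(-4.4589) = sign(-4.4589)*max(|-4.4589| - 4.89, 0) = 0.0
prox(x) = [0.0, 0.0]
||prox(x)||_1 = 0.0 + 0.0 = 0.0


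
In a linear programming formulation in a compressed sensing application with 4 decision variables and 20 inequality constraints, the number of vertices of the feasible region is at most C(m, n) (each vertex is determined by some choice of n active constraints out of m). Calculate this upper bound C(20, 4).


Each vertex corresponds to some choice of n active constraints out of m, so the number of vertices is at most C(m, n) = m! / (n!(m-n)!).
m = 20, n = 4
Numerator: 20 * 19 * 18 * 17
Denominator: 4! = 24
C(20, 4) = 4845


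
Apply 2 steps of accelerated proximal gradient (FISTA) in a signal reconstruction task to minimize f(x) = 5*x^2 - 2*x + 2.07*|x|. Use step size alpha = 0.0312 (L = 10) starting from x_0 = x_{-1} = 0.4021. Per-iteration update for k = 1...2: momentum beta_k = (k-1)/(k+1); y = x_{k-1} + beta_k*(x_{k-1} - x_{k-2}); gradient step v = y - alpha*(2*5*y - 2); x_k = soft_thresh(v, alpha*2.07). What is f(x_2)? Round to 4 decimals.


FISTA on f(x) = 5*x^2 - 2*x + 2.07*|x|
L = 10, alpha = 0.0312
Iteration 1: beta = 0.0, y = 0.4021 + 0.0*(0.4021 - 0.4021) = 0.4021
  grad(y) = 2.021, v = y - alpha*grad = 0.339
  prox(v) = soft_thresh(0.339, 0.0646) = 0.2745
Iteration 2: beta = 0.3333, y = 0.2745 + 0.3333*(0.2745 - 0.4021) = 0.2319
  grad(y) = 0.3191, v = y - alpha*grad = 0.222
  prox(v) = soft_thresh(0.222, 0.0646) = 0.1574
f(x_2) = 5*0.1574^2 - 2*0.1574 + 2.07*|0.1574| = 0.1348


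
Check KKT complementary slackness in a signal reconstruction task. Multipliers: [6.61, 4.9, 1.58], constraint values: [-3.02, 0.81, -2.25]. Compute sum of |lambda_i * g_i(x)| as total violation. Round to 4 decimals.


KKT complementary slackness check:
lambda_1 * g_1 = 6.61 * -3.02 = -19.9622
lambda_2 * g_2 = 4.9 * 0.81 = 3.969
lambda_3 * g_3 = 1.58 * -2.25 = -3.555
Total violation = 19.9622 + 3.969 + 3.555 = 27.4862


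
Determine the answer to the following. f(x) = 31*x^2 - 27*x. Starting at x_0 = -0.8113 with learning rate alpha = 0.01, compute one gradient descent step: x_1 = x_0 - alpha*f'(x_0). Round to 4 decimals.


We compute the gradient at x_0 and apply the update.
f'(x) = 62*x - 27
f'(-0.8113) = 62*-0.8113 - 27 = -77.3006
x_1 = -0.8113 - 0.01*-77.3006 = -0.0383


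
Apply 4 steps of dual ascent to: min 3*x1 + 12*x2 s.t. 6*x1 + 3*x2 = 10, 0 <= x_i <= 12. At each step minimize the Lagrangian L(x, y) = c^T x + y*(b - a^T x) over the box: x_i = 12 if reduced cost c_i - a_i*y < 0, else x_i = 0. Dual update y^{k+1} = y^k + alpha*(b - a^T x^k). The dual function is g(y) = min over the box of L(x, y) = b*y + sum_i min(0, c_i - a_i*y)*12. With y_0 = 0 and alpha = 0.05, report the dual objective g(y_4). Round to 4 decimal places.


Dual ascent for LP: min 3*x1 + 12*x2, 6*x1 + 3*x2 = 10, 0 <= x_i <= 12
Step 1: y^k = 0.0, reduced costs: (3.0, 12.0)
  x^k = (0.0, 0.0), subgradient = b - a^T x = 10.0
  y^{k+1} = 0.0 + 0.05*10.0 = 0.5
Step 2: y^k = 0.5, reduced costs: (0.0, 10.5)
  x^k = (0.0, 0.0), subgradient = b - a^T x = 10.0
  y^{k+1} = 0.5 + 0.05*10.0 = 1.0
Step 3: y^k = 1.0, reduced costs: (-3.0, 9.0)
  x^k = (12.0, 0.0), subgradient = b - a^T x = -62.0
  y^{k+1} = 1.0 + 0.05*-62.0 = -2.1
Step 4: y^k = -2.1, reduced costs: (15.6, 18.3)
  x^k = (0.0, 0.0), subgradient = b - a^T x = 10.0
  y^{k+1} = -2.1 + 0.05*10.0 = -1.6
Dual objective at y_4 = -1.6: reduced costs (12.6, 16.8), box minimizer x = (0.0, 0.0)
g(y_4) = b*y + (c1 - a1*y)*x1 + (c2 - a2*y)*x2 = 10*(-1.6) + 12.6*0.0 + 16.8*0.0 = -16.0 + 0.0 + 0.0 = -16.0


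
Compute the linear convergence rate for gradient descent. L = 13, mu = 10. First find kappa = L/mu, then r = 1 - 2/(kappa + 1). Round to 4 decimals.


Step 1: Compute the condition number.
kappa = L/mu = 13/10 = 1.3
Step 2: Compute the convergence rate.
r = 1 - 2/(kappa + 1) = 1 - 2*mu/(L + mu) = (L - mu)/(L + mu) = 3/23 = 0.1304


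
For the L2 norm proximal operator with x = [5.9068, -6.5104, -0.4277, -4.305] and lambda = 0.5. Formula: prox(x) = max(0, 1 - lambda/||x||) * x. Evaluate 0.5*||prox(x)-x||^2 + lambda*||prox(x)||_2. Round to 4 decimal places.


Step 1: Compute ||x||.
||x|| = 9.7975
Step 2: Compute scaling factor.
scale = max(0, 1 - 0.5/9.7975) = 0.949
Step 3: prox(x) = [5.6054, -6.1782, -0.4059, -4.0853]
||prox(x)|| = 9.2975
Step 4: Proximal objective.
0.5*||prox-x||^2 = 0.125
lambda*||prox|| = 4.6488
Total = 4.7738


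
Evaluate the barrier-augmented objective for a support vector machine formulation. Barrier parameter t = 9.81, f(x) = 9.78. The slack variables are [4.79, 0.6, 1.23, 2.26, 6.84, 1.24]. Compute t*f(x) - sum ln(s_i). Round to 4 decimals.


Step 1: Compute log-barrier.
ln values: [1.5665, -0.5108, 0.207, 0.8154, 1.9228, 0.2151]
phi = -(1.5665 - 0.5108 + 0.207 + 0.8154 + 1.9228 + 0.2151) = -4.216
Step 2: Compute augmented objective.
t*f(x) = 9.81*9.78 = 95.9418
Total = 95.9418 - 4.216 = 91.7258


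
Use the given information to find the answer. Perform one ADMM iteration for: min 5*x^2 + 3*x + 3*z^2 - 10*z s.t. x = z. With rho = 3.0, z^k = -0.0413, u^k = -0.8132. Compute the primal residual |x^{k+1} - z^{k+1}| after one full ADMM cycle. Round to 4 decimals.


ADMM iteration with rho = 3.0, z^k = -0.0413, u^k = -0.8132
Step 1: x-update.
Minimize 5*x^2 + 3*x + (3.0/2)*(x + 0.0413 - 0.8132)^2
FOC: (2*5 + 3.0)*x = -3 + 3.0*(-0.0413 + 0.8132)
x^{k+1} = -0.0526
Step 2: z-update.
Minimize 3*z^2 - 10*z + (3.0/2)*(-0.0526 - z - 0.8132)^2
FOC: (2*3 + 3.0)*z = 10 + 3.0*(-0.0526 - 0.8132)
z^{k+1} = 0.8225
Step 3: u-update.
u^{k+1} = -0.8132 - 0.0526 - 0.8225 = -1.6883
Step 4: Primal residual = |-0.0526 - 0.8225| = 0.8751


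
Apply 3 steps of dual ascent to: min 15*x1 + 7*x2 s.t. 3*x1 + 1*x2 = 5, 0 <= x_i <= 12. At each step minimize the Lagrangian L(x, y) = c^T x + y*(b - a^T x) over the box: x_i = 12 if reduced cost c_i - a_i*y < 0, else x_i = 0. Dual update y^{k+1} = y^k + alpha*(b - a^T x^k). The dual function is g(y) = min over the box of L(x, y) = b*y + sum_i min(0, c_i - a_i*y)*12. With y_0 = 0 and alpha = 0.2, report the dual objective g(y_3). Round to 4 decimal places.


Dual ascent for LP: min 15*x1 + 7*x2, 3*x1 + 1*x2 = 5, 0 <= x_i <= 12
Step 1: y^k = 0.0, reduced costs: (15.0, 7.0)
  x^k = (0.0, 0.0), subgradient = b - a^T x = 5.0
  y^{k+1} = 0.0 + 0.2*5.0 = 1.0
Step 2: y^k = 1.0, reduced costs: (12.0, 6.0)
  x^k = (0.0, 0.0), subgradient = b - a^T x = 5.0
  y^{k+1} = 1.0 + 0.2*5.0 = 2.0
Step 3: y^k = 2.0, reduced costs: (9.0, 5.0)
  x^k = (0.0, 0.0), subgradient = b - a^T x = 5.0
  y^{k+1} = 2.0 + 0.2*5.0 = 3.0
Dual objective at y_3 = 3.0: reduced costs (6.0, 4.0), box minimizer x = (0.0, 0.0)
g(y_3) = b*y + (c1 - a1*y)*x1 + (c2 - a2*y)*x2 = 5*3.0 + 6.0*0.0 + 4.0*0.0 = 15.0 + 0.0 + 0.0 = 15.0


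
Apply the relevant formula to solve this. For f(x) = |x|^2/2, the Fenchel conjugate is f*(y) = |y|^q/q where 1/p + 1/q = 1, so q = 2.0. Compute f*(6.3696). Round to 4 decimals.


The conjugate exponent q satisfies 1/p + 1/q = 1.
p = 2, so q = 2/(2 - 1) = 2.0
|y|^q = 6.3696^2.0 = 40.5718
f*(6.3696) = 40.5718 / 2.0 = 20.2859


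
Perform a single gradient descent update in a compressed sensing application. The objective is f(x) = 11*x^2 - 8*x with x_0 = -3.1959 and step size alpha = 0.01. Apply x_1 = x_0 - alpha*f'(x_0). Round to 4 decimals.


We compute the gradient at x_0 and apply the update.
f'(x) = 22*x - 8
f'(-3.1959) = 22*-3.1959 - 8 = -78.3098
x_1 = -3.1959 - 0.01*-78.3098 = -2.4128


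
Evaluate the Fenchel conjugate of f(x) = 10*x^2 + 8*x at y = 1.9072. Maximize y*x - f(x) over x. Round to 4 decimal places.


f*(y) = sup_x {y*x - a*x^2 - b*x} = sup_x {(y-b)*x - a*x^2}
FOC: (y - b) - 2a*x = 0 => x* = (y - b)/(2a)
x* = (1.9072 - 8)/(2*10) = -0.3046
f*(1.9072) = (y-b)^2/(4a) = (1.9072 - 8)^2/(4*10)
= 37.1222/40 = 0.9281


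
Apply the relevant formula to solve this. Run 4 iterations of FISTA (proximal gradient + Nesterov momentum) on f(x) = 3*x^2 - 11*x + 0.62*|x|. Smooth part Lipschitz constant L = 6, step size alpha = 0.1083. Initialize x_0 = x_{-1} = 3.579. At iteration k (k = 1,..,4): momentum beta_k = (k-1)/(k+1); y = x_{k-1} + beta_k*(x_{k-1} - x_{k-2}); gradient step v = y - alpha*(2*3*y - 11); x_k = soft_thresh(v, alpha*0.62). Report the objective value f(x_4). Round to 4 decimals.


FISTA on f(x) = 3*x^2 - 11*x + 0.62*|x|
L = 6, alpha = 0.1083
Iteration 1: beta = 0.0, y = 3.579 + 0.0*(3.579 - 3.579) = 3.579
  grad(y) = 10.474, v = y - alpha*grad = 2.4447
  prox(v) = soft_thresh(2.4447, 0.0671) = 2.3775
Iteration 2: beta = 0.3333, y = 2.3775 + 0.3333*(2.3775 - 3.579) = 1.977
  grad(y) = 0.8622, v = y - alpha*grad = 1.8837
  prox(v) = soft_thresh(1.8837, 0.0671) = 1.8165
Iteration 3: beta = 0.5, y = 1.8165 + 0.5*(1.8165 - 2.3775) = 1.536
  grad(y) = -1.784, v = y - alpha*grad = 1.7292
  prox(v) = soft_thresh(1.7292, 0.0671) = 1.6621
Iteration 4: beta = 0.6, y = 1.6621 + 0.6*(1.6621 - 1.8165) = 1.5694
  grad(y) = -1.5836, v = y - alpha*grad = 1.7409
  prox(v) = soft_thresh(1.7409, 0.0671) = 1.6738
f(x_4) = 3*1.6738^2 - 11*1.6738 + 0.62*|1.6738| = -8.9692


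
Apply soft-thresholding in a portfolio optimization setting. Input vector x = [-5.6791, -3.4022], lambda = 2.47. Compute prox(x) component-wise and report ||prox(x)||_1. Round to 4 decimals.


Soft-thresholding with lambda = 2.47:
prox(-5.6791) = sign(-5.6791)*max(|-5.6791| - 2.47, 0) = -3.2091
prox(-3.4022) = sign(-3.4022)*max(|-3.4022| - 2.47, 0) = -0.9322
prox(x) = [-3.2091, -0.9322]
||prox(x)||_1 = 3.2091 + 0.9322 = 4.1413


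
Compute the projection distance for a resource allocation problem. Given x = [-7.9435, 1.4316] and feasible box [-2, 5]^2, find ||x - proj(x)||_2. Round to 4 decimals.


Project each component onto [-2, 5].
clip(-7.9435) = -2.0, clip(1.4316) = 1.4316
Projection = [-2.0, 1.4316]
Squared diffs: [35.3252, 0.0]
Distance = sqrt(35.3252) = 5.9435


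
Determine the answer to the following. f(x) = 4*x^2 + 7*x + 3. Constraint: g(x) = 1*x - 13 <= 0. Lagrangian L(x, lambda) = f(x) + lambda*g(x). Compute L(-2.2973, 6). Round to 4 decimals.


Step 1: Evaluate f(x).
f(-2.2973) = 4*(-2.2973)^2 + 7*(-2.2973) + 3 = 8.0292
Step 2: Evaluate g(x).
g(-2.2973) = 1*-2.2973 - 13 = -15.2973
Step 3: Compute Lagrangian.
L = 8.0292 + 6*-15.2973 = -83.7546


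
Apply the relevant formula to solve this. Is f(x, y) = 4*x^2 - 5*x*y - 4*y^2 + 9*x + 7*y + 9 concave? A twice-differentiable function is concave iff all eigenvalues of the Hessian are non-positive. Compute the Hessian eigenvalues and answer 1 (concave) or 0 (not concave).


The Hessian of f(x,y) = 4*x^2 - 5*x*y - 4*y^2 + 9*x + 7*y + 9 is:
H = [[8, -5], [-5, -8]]
Trace = 8 - 8 = 0
Determinant = 8*-8 - (-5)^2 = -89
Discriminant = (0)^2 - 4*-89 = 356.0
Eigenvalues: lambda_1 = -9.434, lambda_2 = 9.434
The function is not concave.

0


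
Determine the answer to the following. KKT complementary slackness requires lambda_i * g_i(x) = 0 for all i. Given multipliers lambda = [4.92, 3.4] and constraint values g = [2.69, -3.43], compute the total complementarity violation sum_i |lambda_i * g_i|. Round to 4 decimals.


KKT complementary slackness check:
lambda_1 * g_1 = 4.92 * 2.69 = 13.2348
lambda_2 * g_2 = 3.4 * -3.43 = -11.662
Total violation = 13.2348 + 11.662 = 24.8968


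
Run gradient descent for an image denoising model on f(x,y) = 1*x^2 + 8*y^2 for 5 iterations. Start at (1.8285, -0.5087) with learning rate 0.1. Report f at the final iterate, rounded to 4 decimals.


Gradient descent on f(x,y) = 1*x^2 + 8*y^2.
Starting point: (1.8285, -0.5087), alpha = 0.1
Step 1: grad_x = 2*1*1.8285 = 3.657, grad_y = 2*8*-0.5087 = -8.1392
  x_1 = 1.8285 - 0.1*3.657 = 1.4628
  y_1 = -0.5087 - 0.1*-8.1392 = 0.3052
Step 2: grad_x = 2*1*1.4628 = 2.9256, grad_y = 2*8*0.3052 = 4.8835
  x_2 = 1.4628 - 0.1*2.9256 = 1.1702
  y_2 = 0.3052 - 0.1*4.8835 = -0.1831
Step 3: grad_x = 2*1*1.1702 = 2.3405, grad_y = 2*8*-0.1831 = -2.9301
  x_3 = 1.1702 - 0.1*2.3405 = 0.9362
  y_3 = -0.1831 - 0.1*-2.9301 = 0.1099
Step 4: grad_x = 2*1*0.9362 = 1.8724, grad_y = 2*8*0.1099 = 1.7581
  x_4 = 0.9362 - 0.1*1.8724 = 0.749
  y_4 = 0.1099 - 0.1*1.7581 = -0.0659
Step 5: grad_x = 2*1*0.749 = 1.4979, grad_y = 2*8*-0.0659 = -1.0548
  x_5 = 0.749 - 0.1*1.4979 = 0.5992
  y_5 = -0.0659 - 0.1*-1.0548 = 0.0396
f(0.5992, 0.0396) = 1*0.5992^2 + 8*0.0396^2 = 0.3715


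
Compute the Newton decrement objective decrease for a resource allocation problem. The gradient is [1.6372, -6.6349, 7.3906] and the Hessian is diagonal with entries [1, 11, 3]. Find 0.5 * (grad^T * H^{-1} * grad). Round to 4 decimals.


Step 1: H is diagonal, so H^(-1) * g = [1.6372, -0.6032, 2.4635].
Step 2: g^T H^(-1) g = sum_i g_i^2 / H_ii
  = (1.6372)^2/1 + (-6.6349)^2/11 + (7.3906)^2/3
  = 2.6804 + 4.002 + 18.207 = 24.8894
Step 3: Objective decrease = 0.5 * g^T H^(-1) g = 12.4447


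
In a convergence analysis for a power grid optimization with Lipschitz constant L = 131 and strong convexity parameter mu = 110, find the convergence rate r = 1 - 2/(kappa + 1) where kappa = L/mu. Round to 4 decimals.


Step 1: Compute the condition number.
kappa = L/mu = 131/110 = 1.1909
Step 2: Compute the convergence rate.
r = 1 - 2/(kappa + 1) = 1 - 2*mu/(L + mu) = (L - mu)/(L + mu) = 21/241 = 0.0871


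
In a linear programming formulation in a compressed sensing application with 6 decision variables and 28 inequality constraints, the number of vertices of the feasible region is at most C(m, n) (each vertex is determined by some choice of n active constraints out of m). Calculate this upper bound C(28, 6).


Each vertex corresponds to some choice of n active constraints out of m, so the number of vertices is at most C(m, n) = m! / (n!(m-n)!).
m = 28, n = 6
Numerator: 28 * 27 * 26 * 25 * 24 * 23
Denominator: 6! = 720
C(28, 6) = 376740


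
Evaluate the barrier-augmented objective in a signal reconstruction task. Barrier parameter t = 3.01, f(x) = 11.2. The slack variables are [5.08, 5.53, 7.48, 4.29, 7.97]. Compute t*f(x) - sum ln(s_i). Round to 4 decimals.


Step 1: Compute log-barrier.
ln values: [1.6253, 1.7102, 2.0122, 1.4563, 2.0757]
phi = -(1.6253 + 1.7102 + 2.0122 + 1.4563 + 2.0757) = -8.8797
Step 2: Compute augmented objective.
t*f(x) = 3.01*11.2 = 33.712
Total = 33.712 - 8.8797 = 24.8323


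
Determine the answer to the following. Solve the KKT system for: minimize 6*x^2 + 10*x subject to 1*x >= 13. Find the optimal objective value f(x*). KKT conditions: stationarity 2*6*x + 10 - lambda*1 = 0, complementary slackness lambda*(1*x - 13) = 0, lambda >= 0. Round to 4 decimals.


Step 1: Try lambda = 0 (constraint inactive).
x_unc = -10/(2*6) = -0.8333
Check: 1*-0.8333 = -0.8333 < 13 -- violated!
Step 2: Constraint must be active: 1*x = 13
x* = 13/1 = 13.0
lambda = (2*6*13.0 + 10)/1 = 166.0
Step 3: Compute optimal value.
f(x*) = 6*13.0^2 + 10*13.0 = 1144.0


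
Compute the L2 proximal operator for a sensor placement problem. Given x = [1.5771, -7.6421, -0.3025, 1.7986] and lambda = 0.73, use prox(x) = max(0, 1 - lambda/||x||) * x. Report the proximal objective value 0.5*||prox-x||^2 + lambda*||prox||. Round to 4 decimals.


Step 1: Compute ||x||.
||x|| = 8.0135
Step 2: Compute scaling factor.
scale = max(0, 1 - 0.73/8.0135) = 0.9089
Step 3: prox(x) = [1.4334, -6.9459, -0.2749, 1.6348]
||prox(x)|| = 7.2835
Step 4: Proximal objective.
0.5*||prox-x||^2 = 0.2665
lambda*||prox|| = 5.317
Total = 5.5834


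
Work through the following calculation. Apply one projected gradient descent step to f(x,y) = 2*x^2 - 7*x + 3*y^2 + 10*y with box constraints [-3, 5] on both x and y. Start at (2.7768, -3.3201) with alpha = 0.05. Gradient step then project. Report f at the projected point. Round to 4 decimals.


Step 1: Compute gradient at (2.7768, -3.3201).
grad_x = 2*2*2.7768 - 7 = 4.1072
grad_y = 2*3*-3.3201 + 10 = -9.9206
Step 2: Gradient step.
x_raw = 2.7768 - 0.05*4.1072 = 2.5714
y_raw = -3.3201 - 0.05*-9.9206 = -2.8241
Step 3: Project onto [-3, 5].
x_proj = clip(2.5714) = 2.5714
y_proj = clip(-2.8241) = -2.8241
Step 4: Evaluate f.
f(2.5714, -2.8241) = -9.0901


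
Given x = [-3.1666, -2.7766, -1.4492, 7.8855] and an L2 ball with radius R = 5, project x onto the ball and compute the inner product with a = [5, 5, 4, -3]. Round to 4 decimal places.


Step 1: Compute ||x|| (intermediates to 6 decimals).
||x|| = sqrt((-3.1666)^2 + (-2.7766)^2 + (-1.4492)^2 + 7.8855^2) = 9.056387
Step 2: Project.
Since ||x|| > R, scale = R/||x|| = 5/9.056387 = 0.552097, proj(x) = scale * x
proj(x) = [-1.74827, -1.532953, -0.800099, 4.353561]
Step 3: Dot product.
a^T * proj(x) = 5*(-1.74827) + 5*(-1.532953) + 4*(-0.800099) - 3*4.353561 = -32.6672


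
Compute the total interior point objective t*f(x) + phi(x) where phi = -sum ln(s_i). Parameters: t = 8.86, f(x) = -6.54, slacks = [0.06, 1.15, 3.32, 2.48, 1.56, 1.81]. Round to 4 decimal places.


Step 1: Compute log-barrier.
ln values: [-2.8134, 0.1398, 1.2, 0.9083, 0.4447, 0.5933]
phi = -(-2.8134 + 0.1398 + 1.2 + 0.9083 + 0.4447 + 0.5933) = -0.4726
Step 2: Compute augmented objective.
t*f(x) = 8.86*-6.54 = -57.9444
Total = -57.9444 - 0.4726 = -58.417


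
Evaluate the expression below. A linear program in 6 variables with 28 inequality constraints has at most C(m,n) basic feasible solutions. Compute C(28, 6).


Each vertex corresponds to some choice of n active constraints out of m, so the number of vertices is at most C(m, n) = m! / (n!(m-n)!).
m = 28, n = 6
Numerator: 28 * 27 * 26 * 25 * 24 * 23
Denominator: 6! = 720
C(28, 6) = 376740


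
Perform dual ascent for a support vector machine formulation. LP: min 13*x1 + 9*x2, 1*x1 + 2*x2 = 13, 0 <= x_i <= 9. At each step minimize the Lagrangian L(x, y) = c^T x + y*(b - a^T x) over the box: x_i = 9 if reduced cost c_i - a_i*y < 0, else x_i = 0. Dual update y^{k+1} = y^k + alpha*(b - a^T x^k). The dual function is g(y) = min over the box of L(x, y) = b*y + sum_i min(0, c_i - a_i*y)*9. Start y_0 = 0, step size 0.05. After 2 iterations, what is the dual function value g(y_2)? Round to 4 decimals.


Dual ascent for LP: min 13*x1 + 9*x2, 1*x1 + 2*x2 = 13, 0 <= x_i <= 9
Step 1: y^k = 0.0, reduced costs: (13.0, 9.0)
  x^k = (0.0, 0.0), subgradient = b - a^T x = 13.0
  y^{k+1} = 0.0 + 0.05*13.0 = 0.65
Step 2: y^k = 0.65, reduced costs: (12.35, 7.7)
  x^k = (0.0, 0.0), subgradient = b - a^T x = 13.0
  y^{k+1} = 0.65 + 0.05*13.0 = 1.3
Dual objective at y_2 = 1.3: reduced costs (11.7, 6.4), box minimizer x = (0.0, 0.0)
g(y_2) = b*y + (c1 - a1*y)*x1 + (c2 - a2*y)*x2 = 13*1.3 + 11.7*0.0 + 6.4*0.0 = 16.9 + 0.0 + 0.0 = 16.9


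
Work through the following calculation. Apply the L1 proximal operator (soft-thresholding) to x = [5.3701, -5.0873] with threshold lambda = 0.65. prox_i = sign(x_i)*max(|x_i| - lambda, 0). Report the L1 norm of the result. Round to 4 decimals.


Soft-thresholding with lambda = 0.65:
prox(5.3701) = sign(5.3701)*max(|5.3701| - 0.65, 0) = 4.7201
prox(-5.0873) = sign(-5.0873)*max(|-5.0873| - 0.65, 0) = -4.4373
prox(x) = [4.7201, -4.4373]
||prox(x)||_1 = 4.7201 + 4.4373 = 9.1574


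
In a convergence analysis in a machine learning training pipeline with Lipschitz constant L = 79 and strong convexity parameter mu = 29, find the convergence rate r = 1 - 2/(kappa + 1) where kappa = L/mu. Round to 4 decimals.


Step 1: Compute the condition number.
kappa = L/mu = 79/29 = 2.7241
Step 2: Compute the convergence rate.
r = 1 - 2/(kappa + 1) = 1 - 2*mu/(L + mu) = (L - mu)/(L + mu) = 50/108 = 0.463


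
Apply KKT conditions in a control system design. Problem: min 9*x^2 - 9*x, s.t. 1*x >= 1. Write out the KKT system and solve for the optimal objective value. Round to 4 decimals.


Step 1: Try lambda = 0 (constraint inactive).
x_unc = 9/(2*9) = 0.5
Check: 1*0.5 = 0.5 < 1 -- violated!
Step 2: Constraint must be active: 1*x = 1
x* = 1/1 = 1.0
lambda = (2*9*1.0 - 9)/1 = 9.0
Step 3: Compute optimal value.
f(x*) = 9*1.0^2 - 9*1.0 = 0.0


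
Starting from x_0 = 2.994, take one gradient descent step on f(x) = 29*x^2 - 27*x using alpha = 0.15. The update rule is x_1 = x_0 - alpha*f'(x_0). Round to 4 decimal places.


We compute the gradient at x_0 and apply the update.
f'(x) = 58*x - 27
f'(2.994) = 58*2.994 - 27 = 146.652
x_1 = 2.994 - 0.15*146.652 = -19.0038


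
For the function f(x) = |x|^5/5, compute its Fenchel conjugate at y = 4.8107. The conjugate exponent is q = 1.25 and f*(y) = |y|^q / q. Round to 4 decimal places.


The conjugate exponent q satisfies 1/p + 1/q = 1.
p = 5, so q = 5/(5 - 1) = 1.25
|y|^q = 4.8107^1.25 = 7.1246
f*(4.8107) = 7.1246 / 1.25 = 5.6997


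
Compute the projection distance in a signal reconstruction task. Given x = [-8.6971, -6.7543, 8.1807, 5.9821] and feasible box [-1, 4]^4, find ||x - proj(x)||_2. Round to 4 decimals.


Project each component onto [-1, 4].
clip(-8.6971) = -1.0, clip(-6.7543) = -1.0, clip(8.1807) = 4.0, clip(5.9821) = 4.0
Projection = [-1.0, -1.0, 4.0, 4.0]
Squared diffs: [59.2453, 33.112, 17.4783, 3.9287]
Distance = sqrt(113.7643) = 10.666


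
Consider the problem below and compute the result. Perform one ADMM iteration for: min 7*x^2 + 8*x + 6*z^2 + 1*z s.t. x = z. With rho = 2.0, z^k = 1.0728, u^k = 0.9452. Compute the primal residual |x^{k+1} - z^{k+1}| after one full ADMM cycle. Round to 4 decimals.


ADMM iteration with rho = 2.0, z^k = 1.0728, u^k = 0.9452
Step 1: x-update.
Minimize 7*x^2 + 8*x + (2.0/2)*(x - 1.0728 + 0.9452)^2
FOC: (2*7 + 2.0)*x = -8 + 2.0*(1.0728 - 0.9452)
x^{k+1} = -0.4841
Step 2: z-update.
Minimize 6*z^2 + 1*z + (2.0/2)*(-0.4841 - z + 0.9452)^2
FOC: (2*6 + 2.0)*z = -1 + 2.0*(-0.4841 + 0.9452)
z^{k+1} = -0.0056
Step 3: u-update.
u^{k+1} = 0.9452 - 0.4841 + 0.0056 = 0.4667
Step 4: Primal residual = |-0.4841 + 0.0056| = 0.4785


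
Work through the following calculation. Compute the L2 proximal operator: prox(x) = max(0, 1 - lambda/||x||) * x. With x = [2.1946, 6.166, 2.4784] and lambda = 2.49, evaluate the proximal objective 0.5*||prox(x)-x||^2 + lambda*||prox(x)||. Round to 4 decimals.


Step 1: Compute ||x||.
||x|| = 6.9984
Step 2: Compute scaling factor.
scale = max(0, 1 - 2.49/6.9984) = 0.6442
Step 3: prox(x) = [1.4138, 3.9722, 1.5966]
||prox(x)|| = 4.5084
Step 4: Proximal objective.
0.5*||prox-x||^2 = 3.1001
lambda*||prox|| = 11.2259
Total = 14.3261


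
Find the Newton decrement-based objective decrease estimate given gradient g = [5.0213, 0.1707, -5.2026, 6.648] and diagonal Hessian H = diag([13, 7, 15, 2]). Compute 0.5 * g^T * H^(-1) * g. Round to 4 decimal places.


Step 1: H is diagonal, so H^(-1) * g = [0.3863, 0.0244, -0.3468, 3.324].
Step 2: g^T H^(-1) g = sum_i g_i^2 / H_ii
  = (5.0213)^2/13 + (0.1707)^2/7 + (-5.2026)^2/15 + (6.648)^2/2
  = 1.9395 + 0.0042 + 1.8045 + 22.098 = 25.8461
Step 3: Objective decrease = 0.5 * g^T H^(-1) g = 12.923


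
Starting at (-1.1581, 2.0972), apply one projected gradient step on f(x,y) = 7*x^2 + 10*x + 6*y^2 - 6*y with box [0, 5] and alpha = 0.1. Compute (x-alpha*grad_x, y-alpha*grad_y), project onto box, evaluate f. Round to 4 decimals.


Step 1: Compute gradient at (-1.1581, 2.0972).
grad_x = 2*7*-1.1581 + 10 = -6.2134
grad_y = 2*6*2.0972 - 6 = 19.1664
Step 2: Gradient step.
x_raw = -1.1581 - 0.1*-6.2134 = -0.5368
y_raw = 2.0972 - 0.1*19.1664 = 0.1806
Step 3: Project onto [0, 5].
x_proj = clip(-0.5368) = 0.0
y_proj = clip(0.1806) = 0.1806
Step 4: Evaluate f.
f(0.0, 0.1806) = -0.8877


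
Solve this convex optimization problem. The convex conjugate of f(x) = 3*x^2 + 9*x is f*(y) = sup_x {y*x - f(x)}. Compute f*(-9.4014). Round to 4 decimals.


f*(y) = sup_x {y*x - a*x^2 - b*x} = sup_x {(y-b)*x - a*x^2}
FOC: (y - b) - 2a*x = 0 => x* = (y - b)/(2a)
x* = (-9.4014 - 9)/(2*3) = -3.0669
f*(-9.4014) = (y-b)^2/(4a) = (-9.4014 - 9)^2/(4*3)
= 338.6115/12 = 28.2176


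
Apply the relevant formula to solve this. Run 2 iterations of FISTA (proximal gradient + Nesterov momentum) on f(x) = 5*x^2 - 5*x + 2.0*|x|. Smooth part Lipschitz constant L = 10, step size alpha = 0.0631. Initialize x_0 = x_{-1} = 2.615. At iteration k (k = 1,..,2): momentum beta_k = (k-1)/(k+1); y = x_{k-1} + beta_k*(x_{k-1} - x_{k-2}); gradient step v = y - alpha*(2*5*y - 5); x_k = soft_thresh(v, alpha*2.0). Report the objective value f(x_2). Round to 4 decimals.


FISTA on f(x) = 5*x^2 - 5*x + 2.0*|x|
L = 10, alpha = 0.0631
Iteration 1: beta = 0.0, y = 2.615 + 0.0*(2.615 - 2.615) = 2.615
  grad(y) = 21.15, v = y - alpha*grad = 1.2804
  prox(v) = soft_thresh(1.2804, 0.1262) = 1.1542
Iteration 2: beta = 0.3333, y = 1.1542 + 0.3333*(1.1542 - 2.615) = 0.6673
  grad(y) = 1.6731, v = y - alpha*grad = 0.5617
  prox(v) = soft_thresh(0.5617, 0.1262) = 0.4355
f(x_2) = 5*0.4355^2 - 5*0.4355 + 2.0*|0.4355| = -0.3581


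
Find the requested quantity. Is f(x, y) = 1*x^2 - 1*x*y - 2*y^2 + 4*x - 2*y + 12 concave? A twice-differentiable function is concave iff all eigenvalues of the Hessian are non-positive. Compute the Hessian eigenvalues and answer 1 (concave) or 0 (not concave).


The Hessian of f(x,y) = 1*x^2 - 1*x*y - 2*y^2 + 4*x - 2*y + 12 is:
H = [[2, -1], [-1, -4]]
Trace = 2 - 4 = -2
Determinant = 2*-4 - (-1)^2 = -9
Discriminant = (-2)^2 - 4*-9 = 40.0
Eigenvalues: lambda_1 = -4.1623, lambda_2 = 2.1623
The function is not concave.

0


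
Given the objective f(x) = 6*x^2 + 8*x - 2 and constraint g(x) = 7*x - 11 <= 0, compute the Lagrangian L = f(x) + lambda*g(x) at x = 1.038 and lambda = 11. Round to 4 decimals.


Step 1: Evaluate f(x).
f(1.038) = 6*1.038^2 + 8*1.038 - 2 = 12.7687
Step 2: Evaluate g(x).
g(1.038) = 7*1.038 - 11 = -3.734
Step 3: Compute Lagrangian.
L = 12.7687 + 11*-3.734 = -28.3053


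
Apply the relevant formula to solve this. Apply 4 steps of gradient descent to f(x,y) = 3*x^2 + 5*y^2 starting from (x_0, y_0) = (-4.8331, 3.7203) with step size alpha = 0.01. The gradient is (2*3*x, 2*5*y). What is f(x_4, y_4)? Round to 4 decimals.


Gradient descent on f(x,y) = 3*x^2 + 5*y^2.
Starting point: (-4.8331, 3.7203), alpha = 0.01
Step 1: grad_x = 2*3*-4.8331 = -28.9986, grad_y = 2*5*3.7203 = 37.203
  x_1 = -4.8331 - 0.01*-28.9986 = -4.5431
  y_1 = 3.7203 - 0.01*37.203 = 3.3483
Step 2: grad_x = 2*3*-4.5431 = -27.2587, grad_y = 2*5*3.3483 = 33.4827
  x_2 = -4.5431 - 0.01*-27.2587 = -4.2705
  y_2 = 3.3483 - 0.01*33.4827 = 3.0134
Step 3: grad_x = 2*3*-4.2705 = -25.6232, grad_y = 2*5*3.0134 = 30.1344
  x_3 = -4.2705 - 0.01*-25.6232 = -4.0143
  y_3 = 3.0134 - 0.01*30.1344 = 2.7121
Step 4: grad_x = 2*3*-4.0143 = -24.0858, grad_y = 2*5*2.7121 = 27.121
  x_4 = -4.0143 - 0.01*-24.0858 = -3.7734
  y_4 = 2.7121 - 0.01*27.121 = 2.4409
f(-3.7734, 2.4409) = 3*(-3.7734)^2 + 5*2.4409^2 = 72.5062


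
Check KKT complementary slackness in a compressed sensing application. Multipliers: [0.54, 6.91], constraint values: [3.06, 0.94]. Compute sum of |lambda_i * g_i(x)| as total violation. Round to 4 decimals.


KKT complementary slackness check:
lambda_1 * g_1 = 0.54 * 3.06 = 1.6524
lambda_2 * g_2 = 6.91 * 0.94 = 6.4954
Total violation = 1.6524 + 6.4954 = 8.1478


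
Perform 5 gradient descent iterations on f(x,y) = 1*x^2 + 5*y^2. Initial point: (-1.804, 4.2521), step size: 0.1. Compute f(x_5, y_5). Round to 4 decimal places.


Gradient descent on f(x,y) = 1*x^2 + 5*y^2.
Starting point: (-1.804, 4.2521), alpha = 0.1
Step 1: grad_x = 2*1*-1.804 = -3.608, grad_y = 2*5*4.2521 = 42.521
  x_1 = -1.804 - 0.1*-3.608 = -1.4432
  y_1 = 4.2521 - 0.1*42.521 = 0.0
Step 2: grad_x = 2*1*-1.4432 = -2.8864, grad_y = 2*5*0.0 = 0.0
  x_2 = -1.4432 - 0.1*-2.8864 = -1.1546
  y_2 = 0.0 - 0.1*0.0 = 0.0
Step 3: grad_x = 2*1*-1.1546 = -2.3091, grad_y = 2*5*0.0 = 0.0
  x_3 = -1.1546 - 0.1*-2.3091 = -0.9236
  y_3 = 0.0 - 0.1*0.0 = 0.0
Step 4: grad_x = 2*1*-0.9236 = -1.8473, grad_y = 2*5*0.0 = 0.0
  x_4 = -0.9236 - 0.1*-1.8473 = -0.7389
  y_4 = 0.0 - 0.1*0.0 = 0.0
Step 5: grad_x = 2*1*-0.7389 = -1.4778, grad_y = 2*5*0.0 = 0.0
  x_5 = -0.7389 - 0.1*-1.4778 = -0.5911
  y_5 = 0.0 - 0.1*0.0 = 0.0
f(-0.5911, 0.0) = 1*(-0.5911)^2 + 5*0.0^2 = 0.3494


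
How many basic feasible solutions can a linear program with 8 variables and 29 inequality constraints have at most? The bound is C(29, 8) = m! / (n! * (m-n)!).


Each vertex corresponds to some choice of n active constraints out of m, so the number of vertices is at most C(m, n) = m! / (n!(m-n)!).
m = 29, n = 8
Numerator: 29 * 28 * 27 * 26 * 25 * 24 * 23 * 22
Denominator: 8! = 40320
C(29, 8) = 4292145


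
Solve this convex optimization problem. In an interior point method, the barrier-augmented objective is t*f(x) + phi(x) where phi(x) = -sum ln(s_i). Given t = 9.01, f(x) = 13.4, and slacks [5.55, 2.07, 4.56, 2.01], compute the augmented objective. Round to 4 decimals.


Step 1: Compute log-barrier.
ln values: [1.7138, 0.7275, 1.5173, 0.6981]
phi = -(1.7138 + 0.7275 + 1.5173 + 0.6981) = -4.6568
Step 2: Compute augmented objective.
t*f(x) = 9.01*13.4 = 120.734
Total = 120.734 - 4.6568 = 116.0772


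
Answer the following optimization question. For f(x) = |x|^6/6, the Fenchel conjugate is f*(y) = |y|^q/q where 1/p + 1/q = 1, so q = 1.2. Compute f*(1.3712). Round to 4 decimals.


The conjugate exponent q satisfies 1/p + 1/q = 1.
p = 6, so q = 6/(6 - 1) = 1.2
|y|^q = 1.3712^1.2 = 1.4606
f*(1.3712) = 1.4606 / 1.2 = 1.2171


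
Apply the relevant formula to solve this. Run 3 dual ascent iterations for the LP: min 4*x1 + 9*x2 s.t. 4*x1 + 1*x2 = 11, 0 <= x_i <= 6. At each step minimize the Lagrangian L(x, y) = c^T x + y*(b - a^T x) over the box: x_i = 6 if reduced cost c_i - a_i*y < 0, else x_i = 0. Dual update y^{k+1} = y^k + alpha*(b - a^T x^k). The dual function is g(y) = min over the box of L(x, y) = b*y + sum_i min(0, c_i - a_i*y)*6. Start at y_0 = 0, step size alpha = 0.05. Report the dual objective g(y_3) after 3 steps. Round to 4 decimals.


Dual ascent for LP: min 4*x1 + 9*x2, 4*x1 + 1*x2 = 11, 0 <= x_i <= 6
Step 1: y^k = 0.0, reduced costs: (4.0, 9.0)
  x^k = (0.0, 0.0), subgradient = b - a^T x = 11.0
  y^{k+1} = 0.0 + 0.05*11.0 = 0.55
Step 2: y^k = 0.55, reduced costs: (1.8, 8.45)
  x^k = (0.0, 0.0), subgradient = b - a^T x = 11.0
  y^{k+1} = 0.55 + 0.05*11.0 = 1.1
Step 3: y^k = 1.1, reduced costs: (-0.4, 7.9)
  x^k = (6.0, 0.0), subgradient = b - a^T x = -13.0
  y^{k+1} = 1.1 + 0.05*-13.0 = 0.45
Dual objective at y_3 = 0.45: reduced costs (2.2, 8.55), box minimizer x = (0.0, 0.0)
g(y_3) = b*y + (c1 - a1*y)*x1 + (c2 - a2*y)*x2 = 11*0.45 + 2.2*0.0 + 8.55*0.0 = 4.95 + 0.0 + 0.0 = 4.95


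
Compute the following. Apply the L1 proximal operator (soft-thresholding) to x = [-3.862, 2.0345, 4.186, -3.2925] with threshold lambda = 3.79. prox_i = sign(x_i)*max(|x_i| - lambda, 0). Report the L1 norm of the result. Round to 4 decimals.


Soft-thresholding with lambda = 3.79:
prox(-3.862) = sign(-3.862)*max(|-3.862| - 3.79, 0) = -0.072
prox(2.0345) = sign(2.0345)*max(|2.0345| - 3.79, 0) = 0.0
prox(4.186) = sign(4.186)*max(|4.186| - 3.79, 0) = 0.396
prox(-3.2925) = sign(-3.2925)*max(|-3.2925| - 3.79, 0) = 0.0
prox(x) = [-0.072, 0.0, 0.396, 0.0]
||prox(x)||_1 = 0.072 + 0.0 + 0.396 + 0.0 = 0.468


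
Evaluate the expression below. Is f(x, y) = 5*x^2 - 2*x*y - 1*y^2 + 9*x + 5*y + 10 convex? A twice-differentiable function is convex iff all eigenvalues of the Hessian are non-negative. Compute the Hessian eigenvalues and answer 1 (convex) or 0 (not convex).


The Hessian of f(x,y) = 5*x^2 - 2*x*y - 1*y^2 + 9*x + 5*y + 10 is:
H = [[10, -2], [-2, -2]]
Trace = 10 - 2 = 8
Determinant = 10*-2 - (-2)^2 = -24
Discriminant = (8)^2 - 4*-24 = 160.0
Eigenvalues: lambda_1 = -2.3246, lambda_2 = 10.3246
The function is not convex.

0
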